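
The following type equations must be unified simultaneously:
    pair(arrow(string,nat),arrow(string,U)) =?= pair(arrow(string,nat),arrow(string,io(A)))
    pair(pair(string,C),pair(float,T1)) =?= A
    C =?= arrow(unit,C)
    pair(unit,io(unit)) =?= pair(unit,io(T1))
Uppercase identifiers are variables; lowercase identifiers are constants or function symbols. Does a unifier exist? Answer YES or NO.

NO

Decompose pair/2: arrow(string,nat) =?= arrow(string,nat),  arrow(string,U) =?= arrow(string,io(A)).
Delete trivial equation arrow(string,nat) =?= arrow(string,nat).
Decompose arrow/2: string =?= string,  U =?= io(A).
Delete trivial equation string =?= string.
Bind U := io(A); no other remaining equation mentions U.
Bind A := pair(pair(string,C),pair(float,T1)); no other remaining equation mentions A. Substituting into the earlier binding gives U := io(pair(pair(string,C),pair(float,T1))).
Occurs check fails: C occurs in arrow(unit,C); the equation C =?= arrow(unit,C) has no finite solution.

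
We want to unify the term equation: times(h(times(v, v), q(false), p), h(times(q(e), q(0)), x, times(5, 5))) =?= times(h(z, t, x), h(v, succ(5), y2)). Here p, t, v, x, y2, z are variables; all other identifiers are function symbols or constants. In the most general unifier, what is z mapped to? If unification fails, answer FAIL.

times(times(q(e), q(0)), times(q(e), q(0)))

Decompose times/2: h(times(v, v), q(false), p) =?= h(z, t, x),  h(times(q(e), q(0)), x, times(5, 5)) =?= h(v, succ(5), y2).
Decompose h/3: times(v, v) =?= z,  q(false) =?= t,  p =?= x.
Bind z := times(v, v); no other remaining equation mentions z.
Bind t := q(false); no other remaining equation mentions t.
Bind p := x; no other remaining equation mentions p.
Decompose h/3: times(q(e), q(0)) =?= v,  x =?= succ(5),  times(5, 5) =?= y2.
Bind v := times(q(e), q(0)); no other remaining equation mentions v. Substituting into the earlier binding gives z := times(times(q(e), q(0)), times(q(e), q(0))).
Bind x := succ(5); no other remaining equation mentions x. Substituting into the earlier binding gives p := succ(5).
Bind y2 := times(5, 5).
MGU = { z := times(times(q(e), q(0)), times(q(e), q(0))), t := q(false), p := succ(5), v := times(q(e), q(0)), x := succ(5), y2 := times(5, 5) }, so z := times(times(q(e), q(0)), times(q(e), q(0))).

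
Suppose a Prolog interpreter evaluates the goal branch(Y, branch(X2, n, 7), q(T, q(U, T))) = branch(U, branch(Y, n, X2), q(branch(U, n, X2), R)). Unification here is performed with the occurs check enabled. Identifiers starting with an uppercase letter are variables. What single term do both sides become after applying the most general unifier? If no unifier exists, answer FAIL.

Decompose branch/3: Y = U,  branch(X2, n, 7) = branch(Y, n, X2),  q(T, q(U, T)) = q(branch(U, n, X2), R).
Bind Y := U; substituting into the one remaining equation that mentions Y gives: branch(X2, n, 7) = branch(U, n, X2).
Decompose branch/3: X2 = U,  n = n,  7 = X2.
Bind X2 := U; substituting into the 2 remaining equations that mention X2 gives: 7 = U,  q(T, q(U, T)) = q(branch(U, n, U), R).
Delete trivial equation n = n.
Bind U := 7; substituting into the remaining equation gives: q(T, q(7, T)) = q(branch(7, n, 7), R). Substituting into the earlier bindings gives Y := 7, X2 := 7.
Decompose q/2: T = branch(7, n, 7),  q(7, T) = R.
Bind T := branch(7, n, 7); substituting into the remaining equation gives: q(7, branch(7, n, 7)) = R.
Bind R := q(7, branch(7, n, 7)).
Applying the MGU to either side gives branch(7, branch(7, n, 7), q(branch(7, n, 7), q(7, branch(7, n, 7)))).

branch(7, branch(7, n, 7), q(branch(7, n, 7), q(7, branch(7, n, 7))))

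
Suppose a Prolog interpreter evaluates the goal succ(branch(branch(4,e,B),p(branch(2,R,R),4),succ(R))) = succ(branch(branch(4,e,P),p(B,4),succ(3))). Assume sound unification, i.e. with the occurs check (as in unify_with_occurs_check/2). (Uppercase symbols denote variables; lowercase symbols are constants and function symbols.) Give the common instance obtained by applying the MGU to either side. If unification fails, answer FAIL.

succ(branch(branch(4,e,branch(2,3,3)),p(branch(2,3,3),4),succ(3)))

Decompose succ/1: branch(branch(4,e,B),p(branch(2,R,R),4),succ(R)) = branch(branch(4,e,P),p(B,4),succ(3)).
Decompose branch/3: branch(4,e,B) = branch(4,e,P),  p(branch(2,R,R),4) = p(B,4),  succ(R) = succ(3).
Decompose branch/3: 4 = 4,  e = e,  B = P.
Delete trivial equation 4 = 4.
Delete trivial equation e = e.
Bind B := P; substituting into the one remaining equation that mentions B gives: p(branch(2,R,R),4) = p(P,4).
Decompose p/2: branch(2,R,R) = P,  4 = 4.
Bind P := branch(2,R,R); no other remaining equation mentions P. Substituting into the earlier binding gives B := branch(2,R,R).
Delete trivial equation 4 = 4.
Decompose succ/1: R = 3.
Bind R := 3. Substituting into the earlier bindings gives B := branch(2,3,3), P := branch(2,3,3).
Applying the MGU to either side gives succ(branch(branch(4,e,branch(2,3,3)),p(branch(2,3,3),4),succ(3))).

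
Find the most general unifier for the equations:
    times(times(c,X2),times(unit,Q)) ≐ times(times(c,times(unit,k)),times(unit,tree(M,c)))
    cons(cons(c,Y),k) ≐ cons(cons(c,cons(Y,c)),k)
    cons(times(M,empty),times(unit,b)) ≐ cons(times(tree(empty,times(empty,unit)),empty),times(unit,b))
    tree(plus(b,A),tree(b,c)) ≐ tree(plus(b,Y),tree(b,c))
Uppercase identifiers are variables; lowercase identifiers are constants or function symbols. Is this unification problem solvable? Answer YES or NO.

Decompose times/2: times(c,X2) ≐ times(c,times(unit,k)),  times(unit,Q) ≐ times(unit,tree(M,c)).
Decompose times/2: c ≐ c,  X2 ≐ times(unit,k).
Delete trivial equation c ≐ c.
Bind X2 := times(unit,k); no other remaining equation mentions X2.
Decompose times/2: unit ≐ unit,  Q ≐ tree(M,c).
Delete trivial equation unit ≐ unit.
Bind Q := tree(M,c); no other remaining equation mentions Q.
Decompose cons/2: cons(c,Y) ≐ cons(c,cons(Y,c)),  k ≐ k.
Decompose cons/2: c ≐ c,  Y ≐ cons(Y,c).
Delete trivial equation c ≐ c.
Occurs check fails: Y occurs in cons(Y,c); the equation Y ≐ cons(Y,c) has no finite solution.

NO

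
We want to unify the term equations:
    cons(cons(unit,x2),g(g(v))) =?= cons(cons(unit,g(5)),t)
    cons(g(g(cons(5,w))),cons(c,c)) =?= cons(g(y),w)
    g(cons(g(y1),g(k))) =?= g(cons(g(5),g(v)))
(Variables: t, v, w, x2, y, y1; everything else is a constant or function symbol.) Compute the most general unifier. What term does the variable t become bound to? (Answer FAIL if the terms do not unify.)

g(g(k))

Decompose cons/2: cons(unit,x2) =?= cons(unit,g(5)),  g(g(v)) =?= t.
Decompose cons/2: unit =?= unit,  x2 =?= g(5).
Delete trivial equation unit =?= unit.
Bind x2 := g(5); no other remaining equation mentions x2.
Bind t := g(g(v)); no other remaining equation mentions t.
Decompose cons/2: g(g(cons(5,w))) =?= g(y),  cons(c,c) =?= w.
Decompose g/1: g(cons(5,w)) =?= y.
Bind y := g(cons(5,w)); no other remaining equation mentions y.
Bind w := cons(c,c); no other remaining equation mentions w. Substituting into the earlier binding gives y := g(cons(5,cons(c,c))).
Decompose g/1: cons(g(y1),g(k)) =?= cons(g(5),g(v)).
Decompose cons/2: g(y1) =?= g(5),  g(k) =?= g(v).
Decompose g/1: y1 =?= 5.
Bind y1 := 5; no other remaining equation mentions y1.
Decompose g/1: k =?= v.
Bind v := k. Substituting into the earlier binding gives t := g(g(k)).
MGU = { x2 -> g(5), t -> g(g(k)), y -> g(cons(5,cons(c,c))), w -> cons(c,c), y1 -> 5, v -> k }, so t -> g(g(k)).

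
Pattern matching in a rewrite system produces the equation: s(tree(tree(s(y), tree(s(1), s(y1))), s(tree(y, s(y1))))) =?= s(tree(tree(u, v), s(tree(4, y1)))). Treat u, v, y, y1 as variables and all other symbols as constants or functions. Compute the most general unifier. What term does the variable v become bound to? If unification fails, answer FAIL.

Decompose s/1: tree(tree(s(y), tree(s(1), s(y1))), s(tree(y, s(y1)))) =?= tree(tree(u, v), s(tree(4, y1))).
Decompose tree/2: tree(s(y), tree(s(1), s(y1))) =?= tree(u, v),  s(tree(y, s(y1))) =?= s(tree(4, y1)).
Decompose tree/2: s(y) =?= u,  tree(s(1), s(y1)) =?= v.
Bind u := s(y); no other remaining equation mentions u.
Bind v := tree(s(1), s(y1)); no other remaining equation mentions v.
Decompose s/1: tree(y, s(y1)) =?= tree(4, y1).
Decompose tree/2: y =?= 4,  s(y1) =?= y1.
Bind y := 4; no other remaining equation mentions y. Substituting into the earlier binding gives u := s(4).
Occurs check fails: y1 occurs in s(y1); the equation y1 =?= s(y1) has no finite solution.

FAIL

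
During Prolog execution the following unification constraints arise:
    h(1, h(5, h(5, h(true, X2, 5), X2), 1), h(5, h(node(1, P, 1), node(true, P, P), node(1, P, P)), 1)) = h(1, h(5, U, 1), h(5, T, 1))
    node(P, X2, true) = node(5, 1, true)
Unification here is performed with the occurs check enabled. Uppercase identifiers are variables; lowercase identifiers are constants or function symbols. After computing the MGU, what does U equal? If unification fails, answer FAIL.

Decompose h/3: 1 = 1,  h(5, h(5, h(true, X2, 5), X2), 1) = h(5, U, 1),  h(5, h(node(1, P, 1), node(true, P, P), node(1, P, P)), 1) = h(5, T, 1).
Delete trivial equation 1 = 1.
Decompose h/3: 5 = 5,  h(5, h(true, X2, 5), X2) = U,  1 = 1.
Delete trivial equation 5 = 5.
Bind U := h(5, h(true, X2, 5), X2); no other remaining equation mentions U.
Delete trivial equation 1 = 1.
Decompose h/3: 5 = 5,  h(node(1, P, 1), node(true, P, P), node(1, P, P)) = T,  1 = 1.
Delete trivial equation 5 = 5.
Bind T := h(node(1, P, 1), node(true, P, P), node(1, P, P)); no other remaining equation mentions T.
Delete trivial equation 1 = 1.
Decompose node/3: P = 5,  X2 = 1,  true = true.
Bind P := 5; no other remaining equation mentions P. Substituting into the earlier binding gives T := h(node(1, 5, 1), node(true, 5, 5), node(1, 5, 5)).
Bind X2 := 1; no other remaining equation mentions X2. Substituting into the earlier binding gives U := h(5, h(true, 1, 5), 1).
Delete trivial equation true = true.
MGU = { U = h(5, h(true, 1, 5), 1), T = h(node(1, 5, 1), node(true, 5, 5), node(1, 5, 5)), P = 5, X2 = 1 }, so U = h(5, h(true, 1, 5), 1).

h(5, h(true, 1, 5), 1)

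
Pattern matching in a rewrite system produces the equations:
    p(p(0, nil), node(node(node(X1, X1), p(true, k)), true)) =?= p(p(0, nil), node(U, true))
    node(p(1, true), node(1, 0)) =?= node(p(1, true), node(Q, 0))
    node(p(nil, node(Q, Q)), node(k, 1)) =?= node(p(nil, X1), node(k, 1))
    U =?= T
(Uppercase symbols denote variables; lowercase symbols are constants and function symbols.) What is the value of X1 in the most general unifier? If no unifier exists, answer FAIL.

Decompose p/2: p(0, nil) =?= p(0, nil),  node(node(node(X1, X1), p(true, k)), true) =?= node(U, true).
Delete trivial equation p(0, nil) =?= p(0, nil).
Decompose node/2: node(node(X1, X1), p(true, k)) =?= U,  true =?= true.
Bind U := node(node(X1, X1), p(true, k)); substituting into the one remaining equation that mentions U gives: node(node(X1, X1), p(true, k)) =?= T.
Delete trivial equation true =?= true.
Decompose node/2: p(1, true) =?= p(1, true),  node(1, 0) =?= node(Q, 0).
Delete trivial equation p(1, true) =?= p(1, true).
Decompose node/2: 1 =?= Q,  0 =?= 0.
Bind Q := 1; substituting into the one remaining equation that mentions Q gives: node(p(nil, node(1, 1)), node(k, 1)) =?= node(p(nil, X1), node(k, 1)).
Delete trivial equation 0 =?= 0.
Decompose node/2: p(nil, node(1, 1)) =?= p(nil, X1),  node(k, 1) =?= node(k, 1).
Decompose p/2: nil =?= nil,  node(1, 1) =?= X1.
Delete trivial equation nil =?= nil.
Bind X1 := node(1, 1); substituting into the one remaining equation that mentions X1 gives: node(node(node(1, 1), node(1, 1)), p(true, k)) =?= T. Substituting into the earlier binding gives U := node(node(node(1, 1), node(1, 1)), p(true, k)).
Delete trivial equation node(k, 1) =?= node(k, 1).
Bind T := node(node(node(1, 1), node(1, 1)), p(true, k)).
MGU = { U -> node(node(node(1, 1), node(1, 1)), p(true, k)), Q -> 1, X1 -> node(1, 1), T -> node(node(node(1, 1), node(1, 1)), p(true, k)) }, so X1 -> node(1, 1).

node(1, 1)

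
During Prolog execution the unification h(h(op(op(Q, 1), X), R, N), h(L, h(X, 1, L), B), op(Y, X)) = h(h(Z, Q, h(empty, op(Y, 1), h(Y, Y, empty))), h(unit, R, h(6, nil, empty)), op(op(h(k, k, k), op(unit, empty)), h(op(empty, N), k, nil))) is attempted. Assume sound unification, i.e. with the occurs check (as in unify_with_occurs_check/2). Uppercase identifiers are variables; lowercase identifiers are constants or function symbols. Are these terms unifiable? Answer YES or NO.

YES

Decompose h/3: h(op(op(Q, 1), X), R, N) = h(Z, Q, h(empty, op(Y, 1), h(Y, Y, empty))),  h(L, h(X, 1, L), B) = h(unit, R, h(6, nil, empty)),  op(Y, X) = op(op(h(k, k, k), op(unit, empty)), h(op(empty, N), k, nil)).
Decompose h/3: op(op(Q, 1), X) = Z,  R = Q,  N = h(empty, op(Y, 1), h(Y, Y, empty)).
Bind Z := op(op(Q, 1), X); no other remaining equation mentions Z.
Bind R := Q; substituting into the one remaining equation that mentions R gives: h(L, h(X, 1, L), B) = h(unit, Q, h(6, nil, empty)).
Bind N := h(empty, op(Y, 1), h(Y, Y, empty)); substituting into the one remaining equation that mentions N gives: op(Y, X) = op(op(h(k, k, k), op(unit, empty)), h(op(empty, h(empty, op(Y, 1), h(Y, Y, empty))), k, nil)).
Decompose h/3: L = unit,  h(X, 1, L) = Q,  B = h(6, nil, empty).
Bind L := unit; substituting into the one remaining equation that mentions L gives: h(X, 1, unit) = Q.
Bind Q := h(X, 1, unit); no other remaining equation mentions Q. Substituting into the earlier bindings gives Z := op(op(h(X, 1, unit), 1), X), R := h(X, 1, unit).
Bind B := h(6, nil, empty); no other remaining equation mentions B.
Decompose op/2: Y = op(h(k, k, k), op(unit, empty)),  X = h(op(empty, h(empty, op(Y, 1), h(Y, Y, empty))), k, nil).
Bind Y := op(h(k, k, k), op(unit, empty)); substituting into the remaining equation gives: X = h(op(empty, h(empty, op(op(h(k, k, k), op(unit, empty)), 1), h(op(h(k, k, k), op(unit, empty)), op(h(k, k, k), op(unit, empty)), empty))), k, nil). Substituting into the earlier binding gives N := h(empty, op(op(h(k, k, k), op(unit, empty)), 1), h(op(h(k, k, k), op(unit, empty)), op(h(k, k, k), op(unit, empty)), empty)).
Bind X := h(op(empty, h(empty, op(op(h(k, k, k), op(unit, empty)), 1), h(op(h(k, k, k), op(unit, empty)), op(h(k, k, k), op(unit, empty)), empty))), k, nil). Substituting into the earlier bindings gives Z := op(op(h(h(op(empty, h(empty, op(op(h(k, k, k), op(unit, empty)), 1), h(op(h(k, k, k), op(unit, empty)), op(h(k, k, k), op(unit, empty)), empty))), k, nil), 1, unit), 1), h(op(empty, h(empty, op(op(h(k, k, k), op(unit, empty)), 1), h(op(h(k, k, k), op(unit, empty)), op(h(k, k, k), op(unit, empty)), empty))), k, nil)), R := h(h(op(empty, h(empty, op(op(h(k, k, k), op(unit, empty)), 1), h(op(h(k, k, k), op(unit, empty)), op(h(k, k, k), op(unit, empty)), empty))), k, nil), 1, unit), Q := h(h(op(empty, h(empty, op(op(h(k, k, k), op(unit, empty)), 1), h(op(h(k, k, k), op(unit, empty)), op(h(k, k, k), op(unit, empty)), empty))), k, nil), 1, unit).
No equations remain and no clash or occurs-check failure arose, so a unifier exists.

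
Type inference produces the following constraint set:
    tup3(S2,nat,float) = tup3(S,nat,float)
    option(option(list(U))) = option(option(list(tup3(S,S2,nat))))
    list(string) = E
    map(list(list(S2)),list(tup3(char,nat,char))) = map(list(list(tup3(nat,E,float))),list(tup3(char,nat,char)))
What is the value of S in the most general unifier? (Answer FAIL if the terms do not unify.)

tup3(nat,list(string),float)

Decompose tup3/3: S2 = S,  nat = nat,  float = float.
Bind S2 := S; substituting into the 2 remaining equations that mention S2 gives: option(option(list(U))) = option(option(list(tup3(S,S,nat)))),  map(list(list(S)),list(tup3(char,nat,char))) = map(list(list(tup3(nat,E,float))),list(tup3(char,nat,char))).
Delete trivial equation nat = nat.
Delete trivial equation float = float.
Decompose option/1: option(list(U)) = option(list(tup3(S,S,nat))).
Decompose option/1: list(U) = list(tup3(S,S,nat)).
Decompose list/1: U = tup3(S,S,nat).
Bind U := tup3(S,S,nat); no other remaining equation mentions U.
Bind E := list(string); substituting into the remaining equation gives: map(list(list(S)),list(tup3(char,nat,char))) = map(list(list(tup3(nat,list(string),float))),list(tup3(char,nat,char))).
Decompose map/2: list(list(S)) = list(list(tup3(nat,list(string),float))),  list(tup3(char,nat,char)) = list(tup3(char,nat,char)).
Decompose list/1: list(S) = list(tup3(nat,list(string),float)).
Decompose list/1: S = tup3(nat,list(string),float).
Bind S := tup3(nat,list(string),float); no other remaining equation mentions S. Substituting into the earlier bindings gives S2 := tup3(nat,list(string),float), U := tup3(tup3(nat,list(string),float),tup3(nat,list(string),float),nat).
Delete trivial equation list(tup3(char,nat,char)) = list(tup3(char,nat,char)).
MGU = { S2 ↦ tup3(nat,list(string),float), U ↦ tup3(tup3(nat,list(string),float),tup3(nat,list(string),float),nat), E ↦ list(string), S ↦ tup3(nat,list(string),float) }, so S ↦ tup3(nat,list(string),float).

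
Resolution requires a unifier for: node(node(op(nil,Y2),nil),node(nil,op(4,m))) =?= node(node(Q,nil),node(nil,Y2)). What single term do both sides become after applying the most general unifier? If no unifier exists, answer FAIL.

Decompose node/2: node(op(nil,Y2),nil) =?= node(Q,nil),  node(nil,op(4,m)) =?= node(nil,Y2).
Decompose node/2: op(nil,Y2) =?= Q,  nil =?= nil.
Bind Q := op(nil,Y2); no other remaining equation mentions Q.
Delete trivial equation nil =?= nil.
Decompose node/2: nil =?= nil,  op(4,m) =?= Y2.
Delete trivial equation nil =?= nil.
Bind Y2 := op(4,m). Substituting into the earlier binding gives Q := op(nil,op(4,m)).
Applying the MGU to either side gives node(node(op(nil,op(4,m)),nil),node(nil,op(4,m))).

node(node(op(nil,op(4,m)),nil),node(nil,op(4,m)))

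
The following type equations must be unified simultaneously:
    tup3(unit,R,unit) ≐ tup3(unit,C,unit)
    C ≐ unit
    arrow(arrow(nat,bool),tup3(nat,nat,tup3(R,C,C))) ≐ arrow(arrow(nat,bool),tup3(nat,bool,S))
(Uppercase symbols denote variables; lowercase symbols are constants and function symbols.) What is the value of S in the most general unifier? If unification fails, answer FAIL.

FAIL

Decompose tup3/3: unit ≐ unit,  R ≐ C,  unit ≐ unit.
Delete trivial equation unit ≐ unit.
Bind R := C; substituting into the one remaining equation that mentions R gives: arrow(arrow(nat,bool),tup3(nat,nat,tup3(C,C,C))) ≐ arrow(arrow(nat,bool),tup3(nat,bool,S)).
Delete trivial equation unit ≐ unit.
Bind C := unit; substituting into the remaining equation gives: arrow(arrow(nat,bool),tup3(nat,nat,tup3(unit,unit,unit))) ≐ arrow(arrow(nat,bool),tup3(nat,bool,S)). Substituting into the earlier binding gives R := unit.
Decompose arrow/2: arrow(nat,bool) ≐ arrow(nat,bool),  tup3(nat,nat,tup3(unit,unit,unit)) ≐ tup3(nat,bool,S).
Delete trivial equation arrow(nat,bool) ≐ arrow(nat,bool).
Decompose tup3/3: nat ≐ nat,  nat ≐ bool,  tup3(unit,unit,unit) ≐ S.
Delete trivial equation nat ≐ nat.
Clash: constants nat and bool differ; no unifier exists.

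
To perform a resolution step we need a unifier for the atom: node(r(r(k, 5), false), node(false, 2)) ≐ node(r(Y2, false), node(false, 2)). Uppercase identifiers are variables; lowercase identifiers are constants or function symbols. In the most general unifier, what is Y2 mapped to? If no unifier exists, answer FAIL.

r(k, 5)

Decompose node/2: r(r(k, 5), false) ≐ r(Y2, false),  node(false, 2) ≐ node(false, 2).
Decompose r/2: r(k, 5) ≐ Y2,  false ≐ false.
Bind Y2 := r(k, 5); no other remaining equation mentions Y2.
Delete trivial equation false ≐ false.
Delete trivial equation node(false, 2) ≐ node(false, 2).
MGU = { Y2 := r(k, 5) }, so Y2 := r(k, 5).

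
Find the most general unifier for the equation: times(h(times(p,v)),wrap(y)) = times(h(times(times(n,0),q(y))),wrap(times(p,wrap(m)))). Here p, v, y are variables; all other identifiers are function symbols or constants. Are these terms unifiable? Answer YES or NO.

YES

Decompose times/2: h(times(p,v)) = h(times(times(n,0),q(y))),  wrap(y) = wrap(times(p,wrap(m))).
Decompose h/1: times(p,v) = times(times(n,0),q(y)).
Decompose times/2: p = times(n,0),  v = q(y).
Bind p := times(n,0); substituting into the one remaining equation that mentions p gives: wrap(y) = wrap(times(times(n,0),wrap(m))).
Bind v := q(y); no other remaining equation mentions v.
Decompose wrap/1: y = times(times(n,0),wrap(m)).
Bind y := times(times(n,0),wrap(m)). Substituting into the earlier binding gives v := q(times(times(n,0),wrap(m))).
No equations remain and no clash or occurs-check failure arose, so a unifier exists.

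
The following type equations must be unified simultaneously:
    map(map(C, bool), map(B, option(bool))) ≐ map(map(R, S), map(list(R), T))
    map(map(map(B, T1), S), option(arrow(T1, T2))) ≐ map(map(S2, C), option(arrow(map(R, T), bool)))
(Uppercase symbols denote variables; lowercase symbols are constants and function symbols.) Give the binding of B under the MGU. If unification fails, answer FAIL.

list(bool)

Decompose map/2: map(C, bool) ≐ map(R, S),  map(B, option(bool)) ≐ map(list(R), T).
Decompose map/2: C ≐ R,  bool ≐ S.
Bind C := R; substituting into the one remaining equation that mentions C gives: map(map(map(B, T1), S), option(arrow(T1, T2))) ≐ map(map(S2, R), option(arrow(map(R, T), bool))).
Bind S := bool; substituting into the one remaining equation that mentions S gives: map(map(map(B, T1), bool), option(arrow(T1, T2))) ≐ map(map(S2, R), option(arrow(map(R, T), bool))).
Decompose map/2: B ≐ list(R),  option(bool) ≐ T.
Bind B := list(R); substituting into the one remaining equation that mentions B gives: map(map(map(list(R), T1), bool), option(arrow(T1, T2))) ≐ map(map(S2, R), option(arrow(map(R, T), bool))).
Bind T := option(bool); substituting into the remaining equation gives: map(map(map(list(R), T1), bool), option(arrow(T1, T2))) ≐ map(map(S2, R), option(arrow(map(R, option(bool)), bool))).
Decompose map/2: map(map(list(R), T1), bool) ≐ map(S2, R),  option(arrow(T1, T2)) ≐ option(arrow(map(R, option(bool)), bool)).
Decompose map/2: map(list(R), T1) ≐ S2,  bool ≐ R.
Bind S2 := map(list(R), T1); no other remaining equation mentions S2.
Bind R := bool; substituting into the remaining equation gives: option(arrow(T1, T2)) ≐ option(arrow(map(bool, option(bool)), bool)). Substituting into the earlier bindings gives C := bool, B := list(bool), S2 := map(list(bool), T1).
Decompose option/1: arrow(T1, T2) ≐ arrow(map(bool, option(bool)), bool).
Decompose arrow/2: T1 ≐ map(bool, option(bool)),  T2 ≐ bool.
Bind T1 := map(bool, option(bool)); no other remaining equation mentions T1. Substituting into the earlier binding gives S2 := map(list(bool), map(bool, option(bool))).
Bind T2 := bool.
MGU = { C -> bool, S -> bool, B -> list(bool), T -> option(bool), S2 -> map(list(bool), map(bool, option(bool))), R -> bool, T1 -> map(bool, option(bool)), T2 -> bool }, so B -> list(bool).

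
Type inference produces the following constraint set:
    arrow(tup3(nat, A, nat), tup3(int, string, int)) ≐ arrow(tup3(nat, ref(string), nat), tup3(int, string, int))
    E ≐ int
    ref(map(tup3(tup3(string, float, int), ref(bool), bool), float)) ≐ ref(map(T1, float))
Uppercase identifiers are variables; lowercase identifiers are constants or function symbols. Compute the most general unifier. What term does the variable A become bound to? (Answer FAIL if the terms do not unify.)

Decompose arrow/2: tup3(nat, A, nat) ≐ tup3(nat, ref(string), nat),  tup3(int, string, int) ≐ tup3(int, string, int).
Decompose tup3/3: nat ≐ nat,  A ≐ ref(string),  nat ≐ nat.
Delete trivial equation nat ≐ nat.
Bind A := ref(string); no other remaining equation mentions A.
Delete trivial equation nat ≐ nat.
Delete trivial equation tup3(int, string, int) ≐ tup3(int, string, int).
Bind E := int; no other remaining equation mentions E.
Decompose ref/1: map(tup3(tup3(string, float, int), ref(bool), bool), float) ≐ map(T1, float).
Decompose map/2: tup3(tup3(string, float, int), ref(bool), bool) ≐ T1,  float ≐ float.
Bind T1 := tup3(tup3(string, float, int), ref(bool), bool); no other remaining equation mentions T1.
Delete trivial equation float ≐ float.
MGU = { A := ref(string), E := int, T1 := tup3(tup3(string, float, int), ref(bool), bool) }, so A := ref(string).

ref(string)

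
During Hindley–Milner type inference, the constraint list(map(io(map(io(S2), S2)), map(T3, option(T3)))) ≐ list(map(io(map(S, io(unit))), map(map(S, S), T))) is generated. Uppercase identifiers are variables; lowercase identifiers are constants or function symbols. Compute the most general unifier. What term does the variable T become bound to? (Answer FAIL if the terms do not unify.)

Decompose list/1: map(io(map(io(S2), S2)), map(T3, option(T3))) ≐ map(io(map(S, io(unit))), map(map(S, S), T)).
Decompose map/2: io(map(io(S2), S2)) ≐ io(map(S, io(unit))),  map(T3, option(T3)) ≐ map(map(S, S), T).
Decompose io/1: map(io(S2), S2) ≐ map(S, io(unit)).
Decompose map/2: io(S2) ≐ S,  S2 ≐ io(unit).
Bind S := io(S2); substituting into the one remaining equation that mentions S gives: map(T3, option(T3)) ≐ map(map(io(S2), io(S2)), T).
Bind S2 := io(unit); substituting into the remaining equation gives: map(T3, option(T3)) ≐ map(map(io(io(unit)), io(io(unit))), T). Substituting into the earlier binding gives S := io(io(unit)).
Decompose map/2: T3 ≐ map(io(io(unit)), io(io(unit))),  option(T3) ≐ T.
Bind T3 := map(io(io(unit)), io(io(unit))); substituting into the remaining equation gives: option(map(io(io(unit)), io(io(unit)))) ≐ T.
Bind T := option(map(io(io(unit)), io(io(unit)))).
MGU = { S -> io(io(unit)), S2 -> io(unit), T3 -> map(io(io(unit)), io(io(unit))), T -> option(map(io(io(unit)), io(io(unit)))) }, so T -> option(map(io(io(unit)), io(io(unit)))).

option(map(io(io(unit)), io(io(unit))))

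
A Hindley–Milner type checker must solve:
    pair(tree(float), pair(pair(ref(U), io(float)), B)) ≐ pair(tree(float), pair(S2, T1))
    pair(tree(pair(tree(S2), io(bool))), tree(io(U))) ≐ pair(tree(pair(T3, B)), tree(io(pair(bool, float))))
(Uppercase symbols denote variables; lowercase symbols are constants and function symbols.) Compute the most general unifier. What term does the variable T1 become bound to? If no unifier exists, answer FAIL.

io(bool)

Decompose pair/2: tree(float) ≐ tree(float),  pair(pair(ref(U), io(float)), B) ≐ pair(S2, T1).
Delete trivial equation tree(float) ≐ tree(float).
Decompose pair/2: pair(ref(U), io(float)) ≐ S2,  B ≐ T1.
Bind S2 := pair(ref(U), io(float)); substituting into the one remaining equation that mentions S2 gives: pair(tree(pair(tree(pair(ref(U), io(float))), io(bool))), tree(io(U))) ≐ pair(tree(pair(T3, B)), tree(io(pair(bool, float)))).
Bind B := T1; substituting into the remaining equation gives: pair(tree(pair(tree(pair(ref(U), io(float))), io(bool))), tree(io(U))) ≐ pair(tree(pair(T3, T1)), tree(io(pair(bool, float)))).
Decompose pair/2: tree(pair(tree(pair(ref(U), io(float))), io(bool))) ≐ tree(pair(T3, T1)),  tree(io(U)) ≐ tree(io(pair(bool, float))).
Decompose tree/1: pair(tree(pair(ref(U), io(float))), io(bool)) ≐ pair(T3, T1).
Decompose pair/2: tree(pair(ref(U), io(float))) ≐ T3,  io(bool) ≐ T1.
Bind T3 := tree(pair(ref(U), io(float))); no other remaining equation mentions T3.
Bind T1 := io(bool); no other remaining equation mentions T1. Substituting into the earlier binding gives B := io(bool).
Decompose tree/1: io(U) ≐ io(pair(bool, float)).
Decompose io/1: U ≐ pair(bool, float).
Bind U := pair(bool, float). Substituting into the earlier bindings gives S2 := pair(ref(pair(bool, float)), io(float)), T3 := tree(pair(ref(pair(bool, float)), io(float))).
MGU = { S2 ↦ pair(ref(pair(bool, float)), io(float)), B ↦ io(bool), T3 ↦ tree(pair(ref(pair(bool, float)), io(float))), T1 ↦ io(bool), U ↦ pair(bool, float) }, so T1 ↦ io(bool).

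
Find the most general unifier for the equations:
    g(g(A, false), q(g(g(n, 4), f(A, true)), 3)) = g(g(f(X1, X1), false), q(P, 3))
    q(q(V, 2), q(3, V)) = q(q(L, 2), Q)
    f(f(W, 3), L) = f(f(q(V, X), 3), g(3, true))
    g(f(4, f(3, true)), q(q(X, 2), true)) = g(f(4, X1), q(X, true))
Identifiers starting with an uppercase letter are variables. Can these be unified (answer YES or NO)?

NO

Decompose g/2: g(A, false) = g(f(X1, X1), false),  q(g(g(n, 4), f(A, true)), 3) = q(P, 3).
Decompose g/2: A = f(X1, X1),  false = false.
Bind A := f(X1, X1); substituting into the one remaining equation that mentions A gives: q(g(g(n, 4), f(f(X1, X1), true)), 3) = q(P, 3).
Delete trivial equation false = false.
Decompose q/2: g(g(n, 4), f(f(X1, X1), true)) = P,  3 = 3.
Bind P := g(g(n, 4), f(f(X1, X1), true)); no other remaining equation mentions P.
Delete trivial equation 3 = 3.
Decompose q/2: q(V, 2) = q(L, 2),  q(3, V) = Q.
Decompose q/2: V = L,  2 = 2.
Bind V := L; substituting into the 2 remaining equations that mention V gives: q(3, L) = Q,  f(f(W, 3), L) = f(f(q(L, X), 3), g(3, true)).
Delete trivial equation 2 = 2.
Bind Q := q(3, L); no other remaining equation mentions Q.
Decompose f/2: f(W, 3) = f(q(L, X), 3),  L = g(3, true).
Decompose f/2: W = q(L, X),  3 = 3.
Bind W := q(L, X); no other remaining equation mentions W.
Delete trivial equation 3 = 3.
Bind L := g(3, true); no other remaining equation mentions L. Substituting into the earlier bindings gives V := g(3, true), Q := q(3, g(3, true)), W := q(g(3, true), X).
Decompose g/2: f(4, f(3, true)) = f(4, X1),  q(q(X, 2), true) = q(X, true).
Decompose f/2: 4 = 4,  f(3, true) = X1.
Delete trivial equation 4 = 4.
Bind X1 := f(3, true); no other remaining equation mentions X1. Substituting into the earlier bindings gives A := f(f(3, true), f(3, true)), P := g(g(n, 4), f(f(f(3, true), f(3, true)), true)).
Decompose q/2: q(X, 2) = X,  true = true.
Occurs check fails: X occurs in q(X, 2); the equation X = q(X, 2) has no finite solution.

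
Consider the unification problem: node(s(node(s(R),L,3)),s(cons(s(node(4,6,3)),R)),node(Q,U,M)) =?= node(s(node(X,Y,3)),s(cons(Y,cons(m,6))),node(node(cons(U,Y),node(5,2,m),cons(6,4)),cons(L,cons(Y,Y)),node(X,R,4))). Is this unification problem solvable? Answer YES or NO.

YES

Decompose node/3: s(node(s(R),L,3)) =?= s(node(X,Y,3)),  s(cons(s(node(4,6,3)),R)) =?= s(cons(Y,cons(m,6))),  node(Q,U,M) =?= node(node(cons(U,Y),node(5,2,m),cons(6,4)),cons(L,cons(Y,Y)),node(X,R,4)).
Decompose s/1: node(s(R),L,3) =?= node(X,Y,3).
Decompose node/3: s(R) =?= X,  L =?= Y,  3 =?= 3.
Bind X := s(R); substituting into the one remaining equation that mentions X gives: node(Q,U,M) =?= node(node(cons(U,Y),node(5,2,m),cons(6,4)),cons(L,cons(Y,Y)),node(s(R),R,4)).
Bind L := Y; substituting into the one remaining equation that mentions L gives: node(Q,U,M) =?= node(node(cons(U,Y),node(5,2,m),cons(6,4)),cons(Y,cons(Y,Y)),node(s(R),R,4)).
Delete trivial equation 3 =?= 3.
Decompose s/1: cons(s(node(4,6,3)),R) =?= cons(Y,cons(m,6)).
Decompose cons/2: s(node(4,6,3)) =?= Y,  R =?= cons(m,6).
Bind Y := s(node(4,6,3)); substituting into the one remaining equation that mentions Y gives: node(Q,U,M) =?= node(node(cons(U,s(node(4,6,3))),node(5,2,m),cons(6,4)),cons(s(node(4,6,3)),cons(s(node(4,6,3)),s(node(4,6,3)))),node(s(R),R,4)). Substituting into the earlier binding gives L := s(node(4,6,3)).
Bind R := cons(m,6); substituting into the remaining equation gives: node(Q,U,M) =?= node(node(cons(U,s(node(4,6,3))),node(5,2,m),cons(6,4)),cons(s(node(4,6,3)),cons(s(node(4,6,3)),s(node(4,6,3)))),node(s(cons(m,6)),cons(m,6),4)). Substituting into the earlier binding gives X := s(cons(m,6)).
Decompose node/3: Q =?= node(cons(U,s(node(4,6,3))),node(5,2,m),cons(6,4)),  U =?= cons(s(node(4,6,3)),cons(s(node(4,6,3)),s(node(4,6,3)))),  M =?= node(s(cons(m,6)),cons(m,6),4).
Bind Q := node(cons(U,s(node(4,6,3))),node(5,2,m),cons(6,4)); no other remaining equation mentions Q.
Bind U := cons(s(node(4,6,3)),cons(s(node(4,6,3)),s(node(4,6,3)))); no other remaining equation mentions U. Substituting into the earlier binding gives Q := node(cons(cons(s(node(4,6,3)),cons(s(node(4,6,3)),s(node(4,6,3)))),s(node(4,6,3))),node(5,2,m),cons(6,4)).
Bind M := node(s(cons(m,6)),cons(m,6),4).
No equations remain and no clash or occurs-check failure arose, so a unifier exists.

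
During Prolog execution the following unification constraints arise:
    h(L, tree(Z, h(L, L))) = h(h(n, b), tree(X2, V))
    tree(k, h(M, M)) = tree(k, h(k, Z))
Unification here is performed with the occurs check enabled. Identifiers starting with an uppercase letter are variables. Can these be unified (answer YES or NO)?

YES

Decompose h/2: L = h(n, b),  tree(Z, h(L, L)) = tree(X2, V).
Bind L := h(n, b); substituting into the one remaining equation that mentions L gives: tree(Z, h(h(n, b), h(n, b))) = tree(X2, V).
Decompose tree/2: Z = X2,  h(h(n, b), h(n, b)) = V.
Bind Z := X2; substituting into the one remaining equation that mentions Z gives: tree(k, h(M, M)) = tree(k, h(k, X2)).
Bind V := h(h(n, b), h(n, b)); no other remaining equation mentions V.
Decompose tree/2: k = k,  h(M, M) = h(k, X2).
Delete trivial equation k = k.
Decompose h/2: M = k,  M = X2.
Bind M := k; substituting into the remaining equation gives: k = X2.
Bind X2 := k. Substituting into the earlier binding gives Z := k.
No equations remain and no clash or occurs-check failure arose, so a unifier exists.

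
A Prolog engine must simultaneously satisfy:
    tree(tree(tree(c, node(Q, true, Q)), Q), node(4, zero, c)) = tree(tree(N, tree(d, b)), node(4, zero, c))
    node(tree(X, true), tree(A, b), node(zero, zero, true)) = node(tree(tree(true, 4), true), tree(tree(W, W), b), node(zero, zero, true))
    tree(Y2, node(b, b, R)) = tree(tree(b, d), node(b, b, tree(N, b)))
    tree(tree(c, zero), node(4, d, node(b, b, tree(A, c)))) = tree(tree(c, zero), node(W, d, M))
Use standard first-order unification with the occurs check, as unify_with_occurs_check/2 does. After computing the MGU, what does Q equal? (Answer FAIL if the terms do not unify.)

Decompose tree/2: tree(tree(c, node(Q, true, Q)), Q) = tree(N, tree(d, b)),  node(4, zero, c) = node(4, zero, c).
Decompose tree/2: tree(c, node(Q, true, Q)) = N,  Q = tree(d, b).
Bind N := tree(c, node(Q, true, Q)); substituting into the one remaining equation that mentions N gives: tree(Y2, node(b, b, R)) = tree(tree(b, d), node(b, b, tree(tree(c, node(Q, true, Q)), b))).
Bind Q := tree(d, b); substituting into the one remaining equation that mentions Q gives: tree(Y2, node(b, b, R)) = tree(tree(b, d), node(b, b, tree(tree(c, node(tree(d, b), true, tree(d, b))), b))). Substituting into the earlier binding gives N := tree(c, node(tree(d, b), true, tree(d, b))).
Delete trivial equation node(4, zero, c) = node(4, zero, c).
Decompose node/3: tree(X, true) = tree(tree(true, 4), true),  tree(A, b) = tree(tree(W, W), b),  node(zero, zero, true) = node(zero, zero, true).
Decompose tree/2: X = tree(true, 4),  true = true.
Bind X := tree(true, 4); no other remaining equation mentions X.
Delete trivial equation true = true.
Decompose tree/2: A = tree(W, W),  b = b.
Bind A := tree(W, W); substituting into the one remaining equation that mentions A gives: tree(tree(c, zero), node(4, d, node(b, b, tree(tree(W, W), c)))) = tree(tree(c, zero), node(W, d, M)).
Delete trivial equation b = b.
Delete trivial equation node(zero, zero, true) = node(zero, zero, true).
Decompose tree/2: Y2 = tree(b, d),  node(b, b, R) = node(b, b, tree(tree(c, node(tree(d, b), true, tree(d, b))), b)).
Bind Y2 := tree(b, d); no other remaining equation mentions Y2.
Decompose node/3: b = b,  b = b,  R = tree(tree(c, node(tree(d, b), true, tree(d, b))), b).
Delete trivial equation b = b.
Delete trivial equation b = b.
Bind R := tree(tree(c, node(tree(d, b), true, tree(d, b))), b); no other remaining equation mentions R.
Decompose tree/2: tree(c, zero) = tree(c, zero),  node(4, d, node(b, b, tree(tree(W, W), c))) = node(W, d, M).
Delete trivial equation tree(c, zero) = tree(c, zero).
Decompose node/3: 4 = W,  d = d,  node(b, b, tree(tree(W, W), c)) = M.
Bind W := 4; substituting into the one remaining equation that mentions W gives: node(b, b, tree(tree(4, 4), c)) = M. Substituting into the earlier binding gives A := tree(4, 4).
Delete trivial equation d = d.
Bind M := node(b, b, tree(tree(4, 4), c)).
MGU = { N = tree(c, node(tree(d, b), true, tree(d, b))), Q = tree(d, b), X = tree(true, 4), A = tree(4, 4), Y2 = tree(b, d), R = tree(tree(c, node(tree(d, b), true, tree(d, b))), b), W = 4, M = node(b, b, tree(tree(4, 4), c)) }, so Q = tree(d, b).

tree(d, b)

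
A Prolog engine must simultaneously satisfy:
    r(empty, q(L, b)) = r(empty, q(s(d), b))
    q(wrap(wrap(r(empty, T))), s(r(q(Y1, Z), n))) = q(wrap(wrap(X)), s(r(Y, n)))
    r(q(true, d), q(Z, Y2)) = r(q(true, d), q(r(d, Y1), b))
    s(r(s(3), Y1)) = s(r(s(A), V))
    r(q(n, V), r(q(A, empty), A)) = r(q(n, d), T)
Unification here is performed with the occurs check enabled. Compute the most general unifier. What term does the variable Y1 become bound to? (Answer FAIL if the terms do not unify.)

Decompose r/2: empty = empty,  q(L, b) = q(s(d), b).
Delete trivial equation empty = empty.
Decompose q/2: L = s(d),  b = b.
Bind L := s(d); no other remaining equation mentions L.
Delete trivial equation b = b.
Decompose q/2: wrap(wrap(r(empty, T))) = wrap(wrap(X)),  s(r(q(Y1, Z), n)) = s(r(Y, n)).
Decompose wrap/1: wrap(r(empty, T)) = wrap(X).
Decompose wrap/1: r(empty, T) = X.
Bind X := r(empty, T); no other remaining equation mentions X.
Decompose s/1: r(q(Y1, Z), n) = r(Y, n).
Decompose r/2: q(Y1, Z) = Y,  n = n.
Bind Y := q(Y1, Z); no other remaining equation mentions Y.
Delete trivial equation n = n.
Decompose r/2: q(true, d) = q(true, d),  q(Z, Y2) = q(r(d, Y1), b).
Delete trivial equation q(true, d) = q(true, d).
Decompose q/2: Z = r(d, Y1),  Y2 = b.
Bind Z := r(d, Y1); no other remaining equation mentions Z. Substituting into the earlier binding gives Y := q(Y1, r(d, Y1)).
Bind Y2 := b; no other remaining equation mentions Y2.
Decompose s/1: r(s(3), Y1) = r(s(A), V).
Decompose r/2: s(3) = s(A),  Y1 = V.
Decompose s/1: 3 = A.
Bind A := 3; substituting into the one remaining equation that mentions A gives: r(q(n, V), r(q(3, empty), 3)) = r(q(n, d), T).
Bind Y1 := V; no other remaining equation mentions Y1. Substituting into the earlier bindings gives Y := q(V, r(d, V)), Z := r(d, V).
Decompose r/2: q(n, V) = q(n, d),  r(q(3, empty), 3) = T.
Decompose q/2: n = n,  V = d.
Delete trivial equation n = n.
Bind V := d; no other remaining equation mentions V. Substituting into the earlier bindings gives Y := q(d, r(d, d)), Z := r(d, d), Y1 := d.
Bind T := r(q(3, empty), 3). Substituting into the earlier binding gives X := r(empty, r(q(3, empty), 3)).
MGU = { L ↦ s(d), X ↦ r(empty, r(q(3, empty), 3)), Y ↦ q(d, r(d, d)), Z ↦ r(d, d), Y2 ↦ b, A ↦ 3, Y1 ↦ d, V ↦ d, T ↦ r(q(3, empty), 3) }, so Y1 ↦ d.

d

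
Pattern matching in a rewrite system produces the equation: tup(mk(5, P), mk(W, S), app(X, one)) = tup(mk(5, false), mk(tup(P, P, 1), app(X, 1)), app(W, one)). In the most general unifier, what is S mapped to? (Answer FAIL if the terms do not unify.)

app(tup(false, false, 1), 1)

Decompose tup/3: mk(5, P) = mk(5, false),  mk(W, S) = mk(tup(P, P, 1), app(X, 1)),  app(X, one) = app(W, one).
Decompose mk/2: 5 = 5,  P = false.
Delete trivial equation 5 = 5.
Bind P := false; substituting into the one remaining equation that mentions P gives: mk(W, S) = mk(tup(false, false, 1), app(X, 1)).
Decompose mk/2: W = tup(false, false, 1),  S = app(X, 1).
Bind W := tup(false, false, 1); substituting into the one remaining equation that mentions W gives: app(X, one) = app(tup(false, false, 1), one).
Bind S := app(X, 1); no other remaining equation mentions S.
Decompose app/2: X = tup(false, false, 1),  one = one.
Bind X := tup(false, false, 1); no other remaining equation mentions X. Substituting into the earlier binding gives S := app(tup(false, false, 1), 1).
Delete trivial equation one = one.
MGU = { P ↦ false, W ↦ tup(false, false, 1), S ↦ app(tup(false, false, 1), 1), X ↦ tup(false, false, 1) }, so S ↦ app(tup(false, false, 1), 1).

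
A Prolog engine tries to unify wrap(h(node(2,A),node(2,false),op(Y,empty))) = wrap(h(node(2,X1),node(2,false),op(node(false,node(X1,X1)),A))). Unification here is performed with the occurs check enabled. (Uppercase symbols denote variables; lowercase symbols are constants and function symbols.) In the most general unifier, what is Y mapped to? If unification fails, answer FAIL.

node(false,node(empty,empty))

Decompose wrap/1: h(node(2,A),node(2,false),op(Y,empty)) = h(node(2,X1),node(2,false),op(node(false,node(X1,X1)),A)).
Decompose h/3: node(2,A) = node(2,X1),  node(2,false) = node(2,false),  op(Y,empty) = op(node(false,node(X1,X1)),A).
Decompose node/2: 2 = 2,  A = X1.
Delete trivial equation 2 = 2.
Bind A := X1; substituting into the one remaining equation that mentions A gives: op(Y,empty) = op(node(false,node(X1,X1)),X1).
Delete trivial equation node(2,false) = node(2,false).
Decompose op/2: Y = node(false,node(X1,X1)),  empty = X1.
Bind Y := node(false,node(X1,X1)); no other remaining equation mentions Y.
Bind X1 := empty. Substituting into the earlier bindings gives A := empty, Y := node(false,node(empty,empty)).
MGU = { A ↦ empty, Y ↦ node(false,node(empty,empty)), X1 ↦ empty }, so Y ↦ node(false,node(empty,empty)).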